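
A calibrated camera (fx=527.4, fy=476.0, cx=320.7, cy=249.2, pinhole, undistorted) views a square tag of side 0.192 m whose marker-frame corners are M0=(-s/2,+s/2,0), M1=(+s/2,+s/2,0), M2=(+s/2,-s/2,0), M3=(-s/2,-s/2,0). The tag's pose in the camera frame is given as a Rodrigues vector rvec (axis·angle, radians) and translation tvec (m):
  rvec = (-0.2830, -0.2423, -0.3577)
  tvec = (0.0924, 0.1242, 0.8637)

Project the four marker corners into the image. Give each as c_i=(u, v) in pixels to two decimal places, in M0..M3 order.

c0=(347.38, 389.43) c1=(451.64, 348.27) c2=(403.68, 253.56) c3=(301.73, 286.66)

Intrinsics K: fx=527.4, fy=476.0, cx=320.7, cy=249.2
Marker side s = 0.192 m; corners in marker frame (Z=0):
  M0 = (-0.0960, +0.0960, 0)
  M1 = (+0.0960, +0.0960, 0)
  M2 = (+0.0960, -0.0960, 0)
  M3 = (-0.0960, -0.0960, 0)
rvec = (-0.2830, -0.2423, -0.3577), |rvec| = θ = 0.51648 rad = 29.592°
Rodrigues: sinθ=0.49382, 1−cosθ=0.13044; R = I + sinθ·[k]× + (1−cosθ)·[k]×²:
    [+0.90873 +0.37554 -0.18217]
    [-0.30848 +0.89827 +0.31297]
    [+0.28117 -0.22820 +0.93213]
t = (0.0924, 0.1242, 0.8637) m
M0: Pc = R·M0+t = (+0.04121, +0.24005, +0.81480); u = 527.4·(+0.04121)/0.81480 + 320.7 = 347.3767, v = 476.0·(+0.24005)/0.81480 + 249.2 = 389.4343
M1: Pc = R·M1+t = (+0.21569, +0.18082, +0.86878); u = 527.4·(+0.21569)/0.86878 + 320.7 = 451.6353, v = 476.0·(+0.18082)/0.86878 + 249.2 = 348.2699
M2: Pc = R·M2+t = (+0.14359, +0.00835, +0.91260); u = 527.4·(+0.14359)/0.91260 + 320.7 = 403.6798, v = 476.0·(+0.00835)/0.91260 + 249.2 = 253.5563
M3: Pc = R·M3+t = (-0.03089, +0.06758, +0.85862); u = 527.4·(-0.03089)/0.85862 + 320.7 = 301.7263, v = 476.0·(+0.06758)/0.85862 + 249.2 = 286.6649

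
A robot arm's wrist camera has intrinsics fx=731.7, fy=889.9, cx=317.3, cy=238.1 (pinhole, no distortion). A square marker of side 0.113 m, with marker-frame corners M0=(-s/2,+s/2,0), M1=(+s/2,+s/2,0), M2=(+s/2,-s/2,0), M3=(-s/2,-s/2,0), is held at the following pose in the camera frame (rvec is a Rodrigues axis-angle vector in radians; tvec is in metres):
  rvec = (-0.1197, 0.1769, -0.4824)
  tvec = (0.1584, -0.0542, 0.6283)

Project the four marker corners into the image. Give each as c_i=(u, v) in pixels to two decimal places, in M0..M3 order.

c0=(474.28, 269.41) c1=(596.12, 192.83) c2=(529.18, 53.55) c3=(412.31, 131.47)

Intrinsics K: fx=731.7, fy=889.9, cx=317.3, cy=238.1
Marker side s = 0.113 m; corners in marker frame (Z=0):
  M0 = (-0.0565, +0.0565, 0)
  M1 = (+0.0565, +0.0565, 0)
  M2 = (+0.0565, -0.0565, 0)
  M3 = (-0.0565, -0.0565, 0)
rvec = (-0.1197, 0.1769, -0.4824), |rvec| = θ = 0.52757 rad = 30.228°
Rodrigues: sinθ=0.50344, 1−cosθ=0.13597; R = I + sinθ·[k]× + (1−cosθ)·[k]×²:
    [+0.87103 +0.44999 +0.19702]
    [-0.47068 +0.87932 +0.07254]
    [-0.14060 -0.15591 +0.97771]
t = (0.1584, -0.0542, 0.6283) m
M0: Pc = R·M0+t = (+0.13461, +0.02207, +0.62743); u = 731.7·(+0.13461)/0.62743 + 317.3 = 474.2802, v = 889.9·(+0.02207)/0.62743 + 238.1 = 269.4089
M1: Pc = R·M1+t = (+0.23304, -0.03111, +0.61155); u = 731.7·(+0.23304)/0.61155 + 317.3 = 596.1233, v = 889.9·(-0.03111)/0.61155 + 238.1 = 192.8276
M2: Pc = R·M2+t = (+0.18219, -0.13047, +0.62917); u = 731.7·(+0.18219)/0.62917 + 317.3 = 529.1803, v = 889.9·(-0.13047)/0.62917 + 238.1 = 53.5547
M3: Pc = R·M3+t = (+0.08376, -0.07729, +0.64505); u = 731.7·(+0.08376)/0.64505 + 317.3 = 412.3139, v = 889.9·(-0.07729)/0.64505 + 238.1 = 131.4747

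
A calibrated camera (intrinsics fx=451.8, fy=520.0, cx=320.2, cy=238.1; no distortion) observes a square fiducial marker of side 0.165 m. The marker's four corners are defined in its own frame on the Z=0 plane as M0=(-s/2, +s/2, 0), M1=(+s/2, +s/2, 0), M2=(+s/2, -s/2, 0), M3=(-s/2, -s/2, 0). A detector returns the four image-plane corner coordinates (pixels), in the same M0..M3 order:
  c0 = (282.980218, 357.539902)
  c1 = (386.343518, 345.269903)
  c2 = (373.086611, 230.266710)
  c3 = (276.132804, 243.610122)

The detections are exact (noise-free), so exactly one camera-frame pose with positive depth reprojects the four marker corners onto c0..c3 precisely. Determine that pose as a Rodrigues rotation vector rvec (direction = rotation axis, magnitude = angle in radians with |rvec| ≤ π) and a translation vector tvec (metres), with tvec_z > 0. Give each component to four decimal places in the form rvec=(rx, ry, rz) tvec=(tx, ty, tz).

rvec=(-0.2790, 0.0896, -0.1077) tvec=(0.0145, 0.0772, 0.7389)

Intrinsics K: fx=451.8, fy=520.0, cx=320.2, cy=238.1
Marker side s = 0.165 m; corners in marker frame (Z=0):
  M0 = (-0.0825, +0.0825, 0)
  M1 = (+0.0825, +0.0825, 0)
  M2 = (+0.0825, -0.0825, 0)
  M3 = (-0.0825, -0.0825, 0)
Detected image corners:
  c0 = (282.980218, 357.539902) px
  c1 = (386.343518, 345.269903) px
  c2 = (373.086611, 230.266710) px
  c3 = (276.132804, 243.610122) px
Planar DLT: solve 8×8 A·h = b for H (H[2,2]=1):
  H  [+573.74491 -63.80335 +329.06961]
  H  [-106.87396 +582.54457 +292.43971]
  H  [-0.09911 -0.37789 +1.00000]
B = K⁻¹H; ‖b₁‖=1.353321, ‖b₂‖=1.353321; λ = 2/(‖b₁‖+‖b₂‖) = 0.738923, sign → tz>0 ⇒ λ=+0.738923
r₁ = λ·B[:,0] = (+0.99027,-0.11833,-0.07324); r₂ = λ·B[:,1] = (+0.09355,+0.95566,-0.27923)
r₃ = r₁×r₂ = (+0.10303,+0.26966,+0.95743); SVD([r₁ r₂ r₃]) → R = UVᵀ:
  R  [+0.99027 +0.09355 +0.10303]
  R  [-0.11833 +0.95566 +0.26966]
  R  [-0.07324 -0.27923 +0.95743]
t = (+0.01451, +0.07722, +0.73892) m
tr R = 2.903351; θ = arccos((tr R − 1)/2) = 0.312149 rad = 17.885°
axis k = ((R−Rᵀ)₃₂, (R−Rᵀ)₁₃, (R−Rᵀ)₂₁) / (2 sinθ) = (-0.893665, +0.286984, -0.344967)
rvec = θ·k = (-0.278957, +0.089582, -0.107681)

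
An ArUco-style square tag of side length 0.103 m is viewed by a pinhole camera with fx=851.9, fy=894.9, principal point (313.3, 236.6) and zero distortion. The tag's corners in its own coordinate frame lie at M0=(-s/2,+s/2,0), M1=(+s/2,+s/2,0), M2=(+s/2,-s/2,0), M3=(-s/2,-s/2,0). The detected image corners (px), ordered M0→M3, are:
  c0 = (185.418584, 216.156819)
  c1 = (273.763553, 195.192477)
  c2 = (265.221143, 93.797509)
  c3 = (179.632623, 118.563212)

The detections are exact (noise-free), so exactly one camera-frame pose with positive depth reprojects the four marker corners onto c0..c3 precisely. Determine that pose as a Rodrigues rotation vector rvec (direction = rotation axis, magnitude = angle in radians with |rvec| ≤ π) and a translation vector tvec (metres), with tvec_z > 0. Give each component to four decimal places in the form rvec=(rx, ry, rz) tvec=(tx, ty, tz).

rvec=(-0.2175, 0.4112, -0.1451) tvec=(-0.0908, -0.0794, 0.8759)

Intrinsics K: fx=851.9, fy=894.9, cx=313.3, cy=236.6
Marker side s = 0.103 m; corners in marker frame (Z=0):
  M0 = (-0.0515, +0.0515, 0)
  M1 = (+0.0515, +0.0515, 0)
  M2 = (+0.0515, -0.0515, 0)
  M3 = (-0.0515, -0.0515, 0)
Detected image corners:
  c0 = (185.418584, 216.156819) px
  c1 = (273.763553, 195.192477) px
  c2 = (265.221143, 93.797509) px
  c3 = (179.632623, 118.563212) px
Planar DLT: solve 8×8 A·h = b for H (H[2,2]=1):
  H  [+746.18569 +7.77855 +224.98812]
  H  [-289.83620 +923.13732 +155.48581]
  H  [-0.43345 -0.27202 +1.00000]
B = K⁻¹H; ‖b₁‖=1.141735, ‖b₂‖=1.141735; λ = 2/(‖b₁‖+‖b₂‖) = 0.875860, sign → tz>0 ⇒ λ=+0.875860
r₁ = λ·B[:,0] = (+0.90679,-0.18330,-0.37964); r₂ = λ·B[:,1] = (+0.09562,+0.96649,-0.23825)
r₃ = r₁×r₂ = (+0.41059,+0.17974,+0.89393); SVD([r₁ r₂ r₃]) → R = UVᵀ:
  R  [+0.90679 +0.09562 +0.41059]
  R  [-0.18330 +0.96649 +0.17974]
  R  [-0.37964 -0.23825 +0.89393]
t = (-0.09080, -0.07939, +0.87586) m
tr R = 2.767208; θ = arccos((tr R − 1)/2) = 0.487293 rad = 27.920°
axis k = ((R−Rᵀ)₃₂, (R−Rᵀ)₁₃, (R−Rᵀ)₂₁) / (2 sinθ) = (-0.446344, +0.843843, -0.297835)
rvec = θ·k = (-0.217500, +0.411199, -0.145133)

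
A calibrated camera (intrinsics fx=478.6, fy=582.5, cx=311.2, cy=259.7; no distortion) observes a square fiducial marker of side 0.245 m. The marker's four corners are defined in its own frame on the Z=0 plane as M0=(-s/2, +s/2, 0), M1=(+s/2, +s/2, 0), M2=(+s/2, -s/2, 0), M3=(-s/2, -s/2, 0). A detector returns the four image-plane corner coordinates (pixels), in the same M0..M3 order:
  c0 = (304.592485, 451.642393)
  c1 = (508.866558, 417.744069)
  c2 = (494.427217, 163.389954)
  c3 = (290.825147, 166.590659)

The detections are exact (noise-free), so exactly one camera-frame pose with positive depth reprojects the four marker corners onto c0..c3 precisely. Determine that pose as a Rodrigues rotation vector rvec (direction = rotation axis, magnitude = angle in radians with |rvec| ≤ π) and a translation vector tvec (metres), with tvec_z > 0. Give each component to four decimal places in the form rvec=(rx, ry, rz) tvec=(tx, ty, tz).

Intrinsics K: fx=478.6, fy=582.5, cx=311.2, cy=259.7
Marker side s = 0.245 m; corners in marker frame (Z=0):
  M0 = (-0.1225, +0.1225, 0)
  M1 = (+0.1225, +0.1225, 0)
  M2 = (+0.1225, -0.1225, 0)
  M3 = (-0.1225, -0.1225, 0)
Detected image corners:
  c0 = (304.592485, 451.642393) px
  c1 = (508.866558, 417.744069) px
  c2 = (494.427217, 163.389954) px
  c3 = (290.825147, 166.590659) px
Planar DLT: solve 8×8 A·h = b for H (H[2,2]=1):
  H  [+1016.82485 +39.51229 +405.40276]
  H  [+62.99842 +1083.68570 +298.56815]
  H  [+0.46145 -0.04536 +1.00000]
B = K⁻¹H; ‖b₁‖=1.884510, ‖b₂‖=1.884510; λ = 2/(‖b₁‖+‖b₂‖) = 0.530642, sign → tz>0 ⇒ λ=+0.530642
r₁ = λ·B[:,0] = (+0.96817,-0.05178,+0.24487); r₂ = λ·B[:,1] = (+0.05946,+0.99794,-0.02407)
r₃ = r₁×r₂ = (-0.24312,+0.03786,+0.96926); SVD([r₁ r₂ r₃]) → R = UVᵀ:
  R  [+0.96817 +0.05946 -0.24312]
  R  [-0.05178 +0.99794 +0.03786]
  R  [+0.24487 -0.02407 +0.96926]
t = (+0.10445, +0.03541, +0.53064) m
tr R = 2.935372; θ = arccos((tr R − 1)/2) = 0.254910 rad = 14.605°
axis k = ((R−Rᵀ)₃₂, (R−Rᵀ)₁₃, (R−Rᵀ)₂₁) / (2 sinθ) = (-0.122809, -0.967607, -0.220577)
rvec = θ·k = (-0.031305, -0.246653, -0.056227)

rvec=(-0.0313, -0.2467, -0.0562) tvec=(0.1044, 0.0354, 0.5306)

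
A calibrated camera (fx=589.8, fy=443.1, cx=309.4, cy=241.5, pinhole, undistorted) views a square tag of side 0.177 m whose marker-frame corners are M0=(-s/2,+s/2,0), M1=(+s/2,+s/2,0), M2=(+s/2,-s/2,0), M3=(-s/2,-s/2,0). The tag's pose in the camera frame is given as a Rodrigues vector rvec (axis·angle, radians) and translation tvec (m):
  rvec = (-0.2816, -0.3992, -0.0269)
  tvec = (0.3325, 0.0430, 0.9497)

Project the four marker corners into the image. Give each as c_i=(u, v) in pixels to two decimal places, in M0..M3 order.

Intrinsics K: fx=589.8, fy=443.1, cx=309.4, cy=241.5
Marker side s = 0.177 m; corners in marker frame (Z=0):
  M0 = (-0.0885, +0.0885, 0)
  M1 = (+0.0885, +0.0885, 0)
  M2 = (+0.0885, -0.0885, 0)
  M3 = (-0.0885, -0.0885, 0)
rvec = (-0.2816, -0.3992, -0.0269), |rvec| = θ = 0.48927 rad = 28.033°
Rodrigues: sinθ=0.46998, 1−cosθ=0.11732; R = I + sinθ·[k]× + (1−cosθ)·[k]×²:
    [+0.92154 +0.08093 -0.37975]
    [+0.02926 +0.96078 +0.27576]
    [+0.38718 -0.26524 +0.88303]
t = (0.3325, 0.0430, 0.9497) m
M0: Pc = R·M0+t = (+0.25811, +0.12544, +0.89196); u = 589.8·(+0.25811)/0.89196 + 309.4 = 480.0700, v = 443.1·(+0.12544)/0.89196 + 241.5 = 303.8149
M1: Pc = R·M1+t = (+0.42122, +0.13062, +0.96049); u = 589.8·(+0.42122)/0.96049 + 309.4 = 568.0541, v = 443.1·(+0.13062)/0.96049 + 241.5 = 301.7576
M2: Pc = R·M2+t = (+0.40689, -0.03944, +1.00744); u = 589.8·(+0.40689)/1.00744 + 309.4 = 547.6140, v = 443.1·(-0.03944)/1.00744 + 241.5 = 224.1532
M3: Pc = R·M3+t = (+0.24378, -0.04462, +0.93891); u = 589.8·(+0.24378)/0.93891 + 309.4 = 462.5373, v = 443.1·(-0.04462)/0.93891 + 241.5 = 220.4433

c0=(480.07, 303.81) c1=(568.05, 301.76) c2=(547.61, 224.15) c3=(462.54, 220.44)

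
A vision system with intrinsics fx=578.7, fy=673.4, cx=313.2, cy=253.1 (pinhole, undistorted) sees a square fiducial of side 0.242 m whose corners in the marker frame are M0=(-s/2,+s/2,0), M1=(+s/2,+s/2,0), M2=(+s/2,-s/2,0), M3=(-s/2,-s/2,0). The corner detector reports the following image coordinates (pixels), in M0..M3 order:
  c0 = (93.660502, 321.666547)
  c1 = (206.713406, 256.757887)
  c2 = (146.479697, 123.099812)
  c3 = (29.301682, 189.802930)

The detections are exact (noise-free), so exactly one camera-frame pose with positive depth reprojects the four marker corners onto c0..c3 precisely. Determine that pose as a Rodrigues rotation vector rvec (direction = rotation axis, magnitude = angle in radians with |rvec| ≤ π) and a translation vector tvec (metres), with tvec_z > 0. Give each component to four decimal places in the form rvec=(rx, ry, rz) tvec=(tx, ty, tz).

Intrinsics K: fx=578.7, fy=673.4, cx=313.2, cy=253.1
Marker side s = 0.242 m; corners in marker frame (Z=0):
  M0 = (-0.1210, +0.1210, 0)
  M1 = (+0.1210, +0.1210, 0)
  M2 = (+0.1210, -0.1210, 0)
  M3 = (-0.1210, -0.1210, 0)
Detected image corners:
  c0 = (93.660502, 321.666547) px
  c1 = (206.713406, 256.757887) px
  c2 = (146.479697, 123.099812) px
  c3 = (29.301682, 189.802930) px
Planar DLT: solve 8×8 A·h = b for H (H[2,2]=1):
  H  [+477.18547 +274.14403 +119.66504]
  H  [-268.77952 +579.93276 +223.90595]
  H  [+0.01383 +0.14059 +1.00000]
B = K⁻¹H; ‖b₁‖=0.911770, ‖b₂‖=0.911770; λ = 2/(‖b₁‖+‖b₂‖) = 1.096768, sign → tz>0 ⇒ λ=+1.096768
r₁ = λ·B[:,0] = (+0.89616,-0.44346,+0.01517); r₂ = λ·B[:,1] = (+0.43611,+0.88658,+0.15420)
r₃ = r₁×r₂ = (-0.08183,-0.13157,+0.98792); SVD([r₁ r₂ r₃]) → R = UVᵀ:
  R  [+0.89616 +0.43611 -0.08183]
  R  [-0.44346 +0.88658 -0.13157]
  R  [+0.01517 +0.15420 +0.98792]
t = (-0.36679, -0.04755, +1.09677) m
tr R = 2.770670; θ = arccos((tr R − 1)/2) = 0.483582 rad = 27.707°
axis k = ((R−Rᵀ)₃₂, (R−Rᵀ)₁₃, (R−Rᵀ)₂₁) / (2 sinθ) = (+0.307302, -0.104316, -0.945877)
rvec = θ·k = (+0.148606, -0.050445, -0.457409)

rvec=(0.1486, -0.0504, -0.4574) tvec=(-0.3668, -0.0475, 1.0968)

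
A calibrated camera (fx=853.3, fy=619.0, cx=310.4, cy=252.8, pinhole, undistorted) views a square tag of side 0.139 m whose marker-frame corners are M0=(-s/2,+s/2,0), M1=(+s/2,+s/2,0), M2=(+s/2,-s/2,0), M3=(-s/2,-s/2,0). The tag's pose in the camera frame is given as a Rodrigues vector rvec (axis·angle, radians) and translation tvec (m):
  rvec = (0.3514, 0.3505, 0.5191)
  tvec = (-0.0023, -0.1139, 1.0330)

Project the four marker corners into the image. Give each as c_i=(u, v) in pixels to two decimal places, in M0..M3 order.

c0=(240.96, 198.44) c1=(330.96, 240.76) c2=(382.15, 169.39) c3=(285.50, 126.99)

Intrinsics K: fx=853.3, fy=619.0, cx=310.4, cy=252.8
Marker side s = 0.139 m; corners in marker frame (Z=0):
  M0 = (-0.0695, +0.0695, 0)
  M1 = (+0.0695, +0.0695, 0)
  M2 = (+0.0695, -0.0695, 0)
  M3 = (-0.0695, -0.0695, 0)
rvec = (0.3514, 0.3505, 0.5191), |rvec| = θ = 0.71819 rad = 41.149°
Rodrigues: sinθ=0.65802, 1−cosθ=0.24700; R = I + sinθ·[k]× + (1−cosθ)·[k]×²:
    [+0.81213 -0.41663 +0.40849]
    [+0.53459 +0.81183 -0.23483]
    [-0.23378 +0.40909 +0.88204]
t = (-0.0023, -0.1139, 1.0330) m
M0: Pc = R·M0+t = (-0.08770, -0.09463, +1.07768); u = 853.3·(-0.08770)/1.07768 + 310.4 = 240.9606, v = 619.0·(-0.09463)/1.07768 + 252.8 = 198.4450
M1: Pc = R·M1+t = (+0.02519, -0.02032, +1.04518); u = 853.3·(+0.02519)/1.04518 + 310.4 = 330.9631, v = 619.0·(-0.02032)/1.04518 + 252.8 = 240.7634
M2: Pc = R·M2+t = (+0.08310, -0.13317, +0.98832); u = 853.3·(+0.08310)/0.98832 + 310.4 = 382.1463, v = 619.0·(-0.13317)/0.98832 + 252.8 = 169.3950
M3: Pc = R·M3+t = (-0.02979, -0.20748, +1.02082); u = 853.3·(-0.02979)/1.02082 + 310.4 = 285.5009, v = 619.0·(-0.20748)/1.02082 + 252.8 = 126.9911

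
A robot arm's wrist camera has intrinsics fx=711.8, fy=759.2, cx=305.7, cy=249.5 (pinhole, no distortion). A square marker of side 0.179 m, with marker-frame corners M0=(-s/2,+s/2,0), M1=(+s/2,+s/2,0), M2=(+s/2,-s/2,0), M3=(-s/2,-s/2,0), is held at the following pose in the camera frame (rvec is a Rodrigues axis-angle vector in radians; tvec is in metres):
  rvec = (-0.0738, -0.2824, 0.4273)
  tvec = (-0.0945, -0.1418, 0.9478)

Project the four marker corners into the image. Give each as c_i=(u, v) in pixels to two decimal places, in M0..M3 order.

c0=(143.48, 168.05) c1=(267.01, 231.25) c2=(319.59, 106.04) c3=(201.68, 38.31)

Intrinsics K: fx=711.8, fy=759.2, cx=305.7, cy=249.5
Marker side s = 0.179 m; corners in marker frame (Z=0):
  M0 = (-0.0895, +0.0895, 0)
  M1 = (+0.0895, +0.0895, 0)
  M2 = (+0.0895, -0.0895, 0)
  M3 = (-0.0895, -0.0895, 0)
rvec = (-0.0738, -0.2824, 0.4273), |rvec| = θ = 0.51748 rad = 29.649°
Rodrigues: sinθ=0.49469, 1−cosθ=0.13093; R = I + sinθ·[k]× + (1−cosθ)·[k]×²:
    [+0.87173 -0.39829 -0.28538]
    [+0.41867 +0.90806 +0.01155]
    [+0.25455 -0.12955 +0.95834]
t = (-0.0945, -0.1418, 0.9478) m
M0: Pc = R·M0+t = (-0.20817, -0.09800, +0.91342); u = 711.8·(-0.20817)/0.91342 + 305.7 = 143.4822, v = 759.2·(-0.09800)/0.91342 + 249.5 = 168.0468
M1: Pc = R·M1+t = (-0.05213, -0.02306, +0.95899); u = 711.8·(-0.05213)/0.95899 + 305.7 = 267.0091, v = 759.2·(-0.02306)/0.95899 + 249.5 = 231.2464
M2: Pc = R·M2+t = (+0.01917, -0.18560, +0.98218); u = 711.8·(+0.01917)/0.98218 + 305.7 = 319.5909, v = 759.2·(-0.18560)/0.98218 + 249.5 = 106.0351
M3: Pc = R·M3+t = (-0.13687, -0.26054, +0.93661); u = 711.8·(-0.13687)/0.93661 + 305.7 = 201.6804, v = 759.2·(-0.26054)/0.93661 + 249.5 = 38.3090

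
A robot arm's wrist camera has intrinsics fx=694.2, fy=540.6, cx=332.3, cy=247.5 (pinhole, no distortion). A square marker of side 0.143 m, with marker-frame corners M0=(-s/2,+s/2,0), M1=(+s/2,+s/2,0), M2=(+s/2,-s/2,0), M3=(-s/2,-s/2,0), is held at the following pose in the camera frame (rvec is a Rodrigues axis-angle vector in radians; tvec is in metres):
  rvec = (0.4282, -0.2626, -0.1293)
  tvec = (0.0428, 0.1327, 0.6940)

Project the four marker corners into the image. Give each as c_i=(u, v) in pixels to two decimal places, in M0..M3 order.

Intrinsics K: fx=694.2, fy=540.6, cx=332.3, cy=247.5
Marker side s = 0.143 m; corners in marker frame (Z=0):
  M0 = (-0.0715, +0.0715, 0)
  M1 = (+0.0715, +0.0715, 0)
  M2 = (+0.0715, -0.0715, 0)
  M3 = (-0.0715, -0.0715, 0)
rvec = (0.4282, -0.2626, -0.1293), |rvec| = θ = 0.51868 rad = 29.718°
Rodrigues: sinθ=0.49574, 1−cosθ=0.13153; R = I + sinθ·[k]× + (1−cosθ)·[k]×²:
    [+0.95811 +0.06861 -0.27805]
    [-0.17855 +0.90219 -0.39266]
    [+0.22391 +0.42586 +0.87665]
t = (0.0428, 0.1327, 0.6940) m
M0: Pc = R·M0+t = (-0.02080, +0.20997, +0.70844); u = 694.2·(-0.02080)/0.70844 + 332.3 = 311.9183, v = 540.6·(+0.20997)/0.70844 + 247.5 = 407.7274
M1: Pc = R·M1+t = (+0.11621, +0.18444, +0.74046); u = 694.2·(+0.11621)/0.74046 + 332.3 = 441.2504, v = 540.6·(+0.18444)/0.74046 + 247.5 = 382.1572
M2: Pc = R·M2+t = (+0.10640, +0.05543, +0.67956); u = 694.2·(+0.10640)/0.67956 + 332.3 = 440.9918, v = 540.6·(+0.05543)/0.67956 + 247.5 = 291.5930
M3: Pc = R·M3+t = (-0.03061, +0.08096, +0.64754); u = 694.2·(-0.03061)/0.64754 + 332.3 = 299.4839, v = 540.6·(+0.08096)/0.64754 + 247.5 = 315.0897

c0=(311.92, 407.73) c1=(441.25, 382.16) c2=(440.99, 291.59) c3=(299.48, 315.09)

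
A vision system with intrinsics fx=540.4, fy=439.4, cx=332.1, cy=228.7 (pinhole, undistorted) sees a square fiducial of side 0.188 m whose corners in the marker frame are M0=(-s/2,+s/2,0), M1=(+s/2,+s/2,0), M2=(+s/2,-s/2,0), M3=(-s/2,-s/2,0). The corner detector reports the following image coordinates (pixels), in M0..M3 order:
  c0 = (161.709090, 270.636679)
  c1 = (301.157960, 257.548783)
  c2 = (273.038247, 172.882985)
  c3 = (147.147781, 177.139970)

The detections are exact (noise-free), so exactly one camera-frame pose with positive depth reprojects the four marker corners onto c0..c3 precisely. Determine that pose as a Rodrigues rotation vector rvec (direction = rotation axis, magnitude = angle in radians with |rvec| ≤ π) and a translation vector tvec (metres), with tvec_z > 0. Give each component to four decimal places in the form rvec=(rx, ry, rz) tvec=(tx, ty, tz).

rvec=(-0.5468, -0.3348, -0.1878) tvec=(-0.1555, -0.0209, 0.7705)

Intrinsics K: fx=540.4, fy=439.4, cx=332.1, cy=228.7
Marker side s = 0.188 m; corners in marker frame (Z=0):
  M0 = (-0.0940, +0.0940, 0)
  M1 = (+0.0940, +0.0940, 0)
  M2 = (+0.0940, -0.0940, 0)
  M3 = (-0.0940, -0.0940, 0)
Detected image corners:
  c0 = (161.709090, 270.636679) px
  c1 = (301.157960, 257.548783) px
  c2 = (273.038247, 172.882985) px
  c3 = (147.147781, 177.139970) px
Planar DLT: solve 8×8 A·h = b for H (H[2,2]=1):
  H  [+806.70402 -21.49623 +223.05507]
  H  [+57.78183 +336.96191 +216.77122]
  H  [+0.46707 -0.61873 +1.00000]
B = K⁻¹H; ‖b₁‖=1.297866, ‖b₂‖=1.297866; λ = 2/(‖b₁‖+‖b₂‖) = 0.770496, sign → tz>0 ⇒ λ=+0.770496
r₁ = λ·B[:,0] = (+0.92903,-0.08599,+0.35987); r₂ = λ·B[:,1] = (+0.26232,+0.83900,-0.47673)
r₃ = r₁×r₂ = (-0.26094,+0.53730,+0.80201); SVD([r₁ r₂ r₃]) → R = UVᵀ:
  R  [+0.92903 +0.26232 -0.26094]
  R  [-0.08599 +0.83900 +0.53730]
  R  [+0.35987 -0.47673 +0.80201]
t = (-0.15547, -0.02092, +0.77050) m
tr R = 2.570038; θ = arccos((tr R − 1)/2) = 0.668070 rad = 38.278°
axis k = ((R−Rᵀ)₃₂, (R−Rᵀ)₁₃, (R−Rᵀ)₂₁) / (2 sinθ) = (-0.818461, -0.501085, -0.281134)
rvec = θ·k = (-0.546789, -0.334759, -0.187817)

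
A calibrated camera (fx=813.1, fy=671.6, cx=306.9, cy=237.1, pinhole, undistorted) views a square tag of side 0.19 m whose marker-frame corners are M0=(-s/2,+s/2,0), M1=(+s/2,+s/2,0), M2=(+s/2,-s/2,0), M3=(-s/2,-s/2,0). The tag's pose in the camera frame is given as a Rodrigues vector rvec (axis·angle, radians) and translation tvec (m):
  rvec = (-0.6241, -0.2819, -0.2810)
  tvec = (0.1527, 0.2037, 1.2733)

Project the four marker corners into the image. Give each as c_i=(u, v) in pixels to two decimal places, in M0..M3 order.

Intrinsics K: fx=813.1, fy=671.6, cx=306.9, cy=237.1
Marker side s = 0.19 m; corners in marker frame (Z=0):
  M0 = (-0.0950, +0.0950, 0)
  M1 = (+0.0950, +0.0950, 0)
  M2 = (+0.0950, -0.0950, 0)
  M3 = (-0.0950, -0.0950, 0)
rvec = (-0.6241, -0.2819, -0.2810), |rvec| = θ = 0.74022 rad = 42.412°
Rodrigues: sinθ=0.67445, 1−cosθ=0.26168; R = I + sinθ·[k]× + (1−cosθ)·[k]×²:
    [+0.92434 +0.34006 -0.17310]
    [-0.17201 +0.77627 +0.60648]
    [+0.34061 -0.53082 +0.77603]
t = (0.1527, 0.2037, 1.2733) m
M0: Pc = R·M0+t = (+0.09719, +0.29379, +1.19051); u = 813.1·(+0.09719)/1.19051 + 306.9 = 373.2812, v = 671.6·(+0.29379)/1.19051 + 237.1 = 402.8326
M1: Pc = R·M1+t = (+0.27282, +0.26110, +1.25523); u = 813.1·(+0.27282)/1.25523 + 306.9 = 483.6228, v = 671.6·(+0.26110)/1.25523 + 237.1 = 376.8019
M2: Pc = R·M2+t = (+0.20821, +0.11361, +1.35609); u = 813.1·(+0.20821)/1.35609 + 306.9 = 431.7394, v = 671.6·(+0.11361)/1.35609 + 237.1 = 293.3669
M3: Pc = R·M3+t = (+0.03258, +0.14630, +1.29137); u = 813.1·(+0.03258)/1.29137 + 306.9 = 327.4154, v = 671.6·(+0.14630)/1.29137 + 237.1 = 313.1834

c0=(373.28, 402.83) c1=(483.62, 376.80) c2=(431.74, 293.37) c3=(327.42, 313.18)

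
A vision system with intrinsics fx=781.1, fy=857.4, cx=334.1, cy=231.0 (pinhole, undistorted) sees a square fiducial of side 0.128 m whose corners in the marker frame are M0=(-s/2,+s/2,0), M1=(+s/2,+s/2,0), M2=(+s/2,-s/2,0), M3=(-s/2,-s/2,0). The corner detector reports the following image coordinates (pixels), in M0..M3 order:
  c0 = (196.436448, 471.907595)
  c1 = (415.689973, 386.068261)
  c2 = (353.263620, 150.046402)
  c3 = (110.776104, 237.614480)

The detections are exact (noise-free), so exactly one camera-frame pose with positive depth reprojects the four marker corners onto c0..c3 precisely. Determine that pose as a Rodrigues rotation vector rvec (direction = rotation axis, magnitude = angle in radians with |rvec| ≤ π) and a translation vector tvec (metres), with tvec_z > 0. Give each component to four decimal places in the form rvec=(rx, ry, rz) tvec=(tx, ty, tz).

Intrinsics K: fx=781.1, fy=857.4, cx=334.1, cy=231.0
Marker side s = 0.128 m; corners in marker frame (Z=0):
  M0 = (-0.0640, +0.0640, 0)
  M1 = (+0.0640, +0.0640, 0)
  M2 = (+0.0640, -0.0640, 0)
  M3 = (-0.0640, -0.0640, 0)
Detected image corners:
  c0 = (196.436448, 471.907595) px
  c1 = (415.689973, 386.068261) px
  c2 = (353.263620, 150.046402) px
  c3 = (110.776104, 237.614480) px
Planar DLT: solve 8×8 A·h = b for H (H[2,2]=1):
  H  [+1855.42221 +770.84653 +272.28216]
  H  [-612.32894 +2061.33386 +316.24713]
  H  [+0.20787 +0.71956 +1.00000]
B = K⁻¹H; ‖b₁‖=2.421650, ‖b₂‖=2.421650; λ = 2/(‖b₁‖+‖b₂‖) = 0.412942, sign → tz>0 ⇒ λ=+0.412942
r₁ = λ·B[:,0] = (+0.94418,-0.31804,+0.08584); r₂ = λ·B[:,1] = (+0.28043,+0.91273,+0.29713)
r₃ = r₁×r₂ = (-0.17285,-0.25648,+0.95097); SVD([r₁ r₂ r₃]) → R = UVᵀ:
  R  [+0.94418 +0.28043 -0.17285]
  R  [-0.31804 +0.91273 -0.25648]
  R  [+0.08584 +0.29713 +0.95097]
t = (-0.03268, +0.04106, +0.41294) m
tr R = 2.807881; θ = arccos((tr R − 1)/2) = 0.441900 rad = 25.319°
axis k = ((R−Rᵀ)₃₂, (R−Rᵀ)₁₃, (R−Rᵀ)₂₁) / (2 sinθ) = (+0.647261, -0.302444, -0.699700)
rvec = θ·k = (+0.286025, -0.133650, -0.309198)

rvec=(0.2860, -0.1337, -0.3092) tvec=(-0.0327, 0.0411, 0.4129)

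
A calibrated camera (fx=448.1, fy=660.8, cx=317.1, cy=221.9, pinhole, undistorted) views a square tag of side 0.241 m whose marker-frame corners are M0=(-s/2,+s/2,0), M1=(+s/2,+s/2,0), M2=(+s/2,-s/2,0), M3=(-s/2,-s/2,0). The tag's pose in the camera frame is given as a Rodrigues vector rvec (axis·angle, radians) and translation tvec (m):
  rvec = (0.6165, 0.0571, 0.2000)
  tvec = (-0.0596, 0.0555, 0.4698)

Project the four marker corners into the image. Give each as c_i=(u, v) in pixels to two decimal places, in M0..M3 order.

c0=(152.47, 377.75) c1=(348.61, 437.18) c2=(405.18, 195.37) c3=(140.65, 114.22)

Intrinsics K: fx=448.1, fy=660.8, cx=317.1, cy=221.9
Marker side s = 0.241 m; corners in marker frame (Z=0):
  M0 = (-0.1205, +0.1205, 0)
  M1 = (+0.1205, +0.1205, 0)
  M2 = (+0.1205, -0.1205, 0)
  M3 = (-0.1205, -0.1205, 0)
rvec = (0.6165, 0.0571, 0.2000), |rvec| = θ = 0.65064 rad = 37.279°
Rodrigues: sinθ=0.60570, 1−cosθ=0.20430; R = I + sinθ·[k]× + (1−cosθ)·[k]×²:
    [+0.97912 -0.16920 +0.11266]
    [+0.20317 +0.79727 -0.56840]
    [+0.00635 +0.57943 +0.81500]
t = (-0.0596, 0.0555, 0.4698) m
M0: Pc = R·M0+t = (-0.19797, +0.12709, +0.53886); u = 448.1·(-0.19797)/0.53886 + 317.1 = 152.4708, v = 660.8·(+0.12709)/0.53886 + 221.9 = 377.7491
M1: Pc = R·M1+t = (+0.03800, +0.17605, +0.54039); u = 448.1·(+0.03800)/0.54039 + 317.1 = 348.6072, v = 660.8·(+0.17605)/0.54039 + 221.9 = 437.1833
M2: Pc = R·M2+t = (+0.07877, -0.01609, +0.40074); u = 448.1·(+0.07877)/0.40074 + 317.1 = 405.1808, v = 660.8·(-0.01609)/0.40074 + 221.9 = 195.3710
M3: Pc = R·M3+t = (-0.15720, -0.06505, +0.39921); u = 448.1·(-0.15720)/0.39921 + 317.1 = 140.6543, v = 660.8·(-0.06505)/0.39921 + 221.9 = 114.2202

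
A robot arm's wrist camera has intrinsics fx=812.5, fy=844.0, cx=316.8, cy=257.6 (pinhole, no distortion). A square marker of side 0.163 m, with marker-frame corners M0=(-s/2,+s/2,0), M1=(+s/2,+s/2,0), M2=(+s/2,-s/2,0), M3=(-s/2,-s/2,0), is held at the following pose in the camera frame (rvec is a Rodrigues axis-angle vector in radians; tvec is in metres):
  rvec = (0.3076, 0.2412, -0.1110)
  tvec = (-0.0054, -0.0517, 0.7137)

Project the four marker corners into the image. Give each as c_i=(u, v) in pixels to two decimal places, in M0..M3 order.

c0=(239.27, 292.50) c1=(413.24, 280.79) c2=(391.37, 87.87) c3=(207.25, 111.47)

Intrinsics K: fx=812.5, fy=844.0, cx=316.8, cy=257.6
Marker side s = 0.163 m; corners in marker frame (Z=0):
  M0 = (-0.0815, +0.0815, 0)
  M1 = (+0.0815, +0.0815, 0)
  M2 = (+0.0815, -0.0815, 0)
  M3 = (-0.0815, -0.0815, 0)
rvec = (0.3076, 0.2412, -0.1110), |rvec| = θ = 0.40634 rad = 23.282°
Rodrigues: sinθ=0.39525, 1−cosθ=0.08143; R = I + sinθ·[k]× + (1−cosθ)·[k]×²:
    [+0.96523 +0.14456 +0.21778]
    [-0.07138 +0.94726 -0.31241]
    [-0.25146 +0.28600 +0.92465]
t = (-0.0054, -0.0517, 0.7137) m
M0: Pc = R·M0+t = (-0.07228, +0.03132, +0.75750); u = 812.5·(-0.07228)/0.75750 + 316.8 = 239.2670, v = 844.0·(+0.03132)/0.75750 + 257.6 = 292.4958
M1: Pc = R·M1+t = (+0.08505, +0.01968, +0.71652); u = 812.5·(+0.08505)/0.71652 + 316.8 = 413.2411, v = 844.0·(+0.01968)/0.71652 + 257.6 = 280.7866
M2: Pc = R·M2+t = (+0.06148, -0.13472, +0.66990); u = 812.5·(+0.06148)/0.66990 + 316.8 = 391.3734, v = 844.0·(-0.13472)/0.66990 + 257.6 = 87.8677
M3: Pc = R·M3+t = (-0.09585, -0.12308, +0.71088); u = 812.5·(-0.09585)/0.71088 + 316.8 = 207.2512, v = 844.0·(-0.12308)/0.71088 + 257.6 = 111.4678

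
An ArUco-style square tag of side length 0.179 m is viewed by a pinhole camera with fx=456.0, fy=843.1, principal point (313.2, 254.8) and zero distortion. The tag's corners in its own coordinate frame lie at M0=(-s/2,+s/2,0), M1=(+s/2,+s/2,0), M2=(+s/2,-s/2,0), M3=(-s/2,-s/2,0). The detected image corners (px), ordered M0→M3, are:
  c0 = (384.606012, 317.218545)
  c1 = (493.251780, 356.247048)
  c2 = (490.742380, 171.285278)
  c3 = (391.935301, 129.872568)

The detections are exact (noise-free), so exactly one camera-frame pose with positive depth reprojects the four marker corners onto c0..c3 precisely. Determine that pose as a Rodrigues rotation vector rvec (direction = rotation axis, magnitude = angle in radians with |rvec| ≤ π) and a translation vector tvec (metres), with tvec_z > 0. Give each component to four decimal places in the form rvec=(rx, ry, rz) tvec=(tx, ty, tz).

rvec=(-0.3858, -0.1740, 0.1674) tvec=(0.2064, -0.0133, 0.7362)

Intrinsics K: fx=456.0, fy=843.1, cx=313.2, cy=254.8
Marker side s = 0.179 m; corners in marker frame (Z=0):
  M0 = (-0.0895, +0.0895, 0)
  M1 = (+0.0895, +0.0895, 0)
  M2 = (+0.0895, -0.0895, 0)
  M3 = (-0.0895, -0.0895, 0)
Detected image corners:
  c0 = (384.606012, 317.218545) px
  c1 = (493.251780, 356.247048) px
  c2 = (490.742380, 171.285278) px
  c3 = (391.935301, 129.872568) px
Planar DLT: solve 8×8 A·h = b for H (H[2,2]=1):
  H  [+659.65904 -244.34251 +441.04980]
  H  [+270.11334 +911.78986 +239.61059]
  H  [+0.18511 -0.52560 +1.00000]
B = K⁻¹H; ‖b₁‖=1.358386, ‖b₂‖=1.358386; λ = 2/(‖b₁‖+‖b₂‖) = 0.736168, sign → tz>0 ⇒ λ=+0.736168
r₁ = λ·B[:,0] = (+0.97136,+0.19467,+0.13627); r₂ = λ·B[:,1] = (-0.12871,+0.91308,-0.38693)
r₃ = r₁×r₂ = (-0.19975,+0.35831,+0.91198); SVD([r₁ r₂ r₃]) → R = UVᵀ:
  R  [+0.97136 -0.12871 -0.19975]
  R  [+0.19467 +0.91308 +0.35831]
  R  [+0.13627 -0.38693 +0.91198]
t = (+0.20640, -0.01326, +0.73617) m
tr R = 2.796423; θ = arccos((tr R − 1)/2) = 0.455113 rad = 26.076°
axis k = ((R−Rᵀ)₃₂, (R−Rᵀ)₁₃, (R−Rᵀ)₂₁) / (2 sinθ) = (-0.847701, -0.382228, +0.367839)
rvec = θ·k = (-0.385800, -0.173957, +0.167408)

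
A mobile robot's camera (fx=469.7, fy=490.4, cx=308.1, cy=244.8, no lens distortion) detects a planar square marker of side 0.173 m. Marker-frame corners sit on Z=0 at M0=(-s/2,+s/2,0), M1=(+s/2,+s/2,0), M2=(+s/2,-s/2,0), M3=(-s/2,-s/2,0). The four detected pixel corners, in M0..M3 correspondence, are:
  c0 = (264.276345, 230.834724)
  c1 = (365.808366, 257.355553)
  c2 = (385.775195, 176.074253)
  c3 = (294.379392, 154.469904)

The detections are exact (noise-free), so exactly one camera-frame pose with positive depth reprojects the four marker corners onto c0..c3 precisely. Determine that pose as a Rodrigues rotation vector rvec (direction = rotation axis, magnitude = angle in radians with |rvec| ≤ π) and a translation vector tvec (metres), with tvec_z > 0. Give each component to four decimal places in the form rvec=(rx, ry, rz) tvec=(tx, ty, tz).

rvec=(-0.5775, 0.0595, 0.2764) tvec=(0.0339, -0.0708, 0.8169)

Intrinsics K: fx=469.7, fy=490.4, cx=308.1, cy=244.8
Marker side s = 0.173 m; corners in marker frame (Z=0):
  M0 = (-0.0865, +0.0865, 0)
  M1 = (+0.0865, +0.0865, 0)
  M2 = (+0.0865, -0.0865, 0)
  M3 = (-0.0865, -0.0865, 0)
Detected image corners:
  c0 = (264.276345, 230.834724) px
  c1 = (365.808366, 257.355553) px
  c2 = (385.775195, 176.074253) px
  c3 = (294.379392, 154.469904) px
Planar DLT: solve 8×8 A·h = b for H (H[2,2]=1):
  H  [+502.79703 -357.87150 +327.58609]
  H  [+105.07851 +322.48344 +202.30053]
  H  [-0.16227 -0.64950 +1.00000]
B = K⁻¹H; ‖b₁‖=1.224180, ‖b₂‖=1.224180; λ = 2/(‖b₁‖+‖b₂‖) = 0.816873, sign → tz>0 ⇒ λ=+0.816873
r₁ = λ·B[:,0] = (+0.96138,+0.24120,-0.13255); r₂ = λ·B[:,1] = (-0.27437,+0.80202,-0.53056)
r₃ = r₁×r₂ = (-0.02166,+0.54644,+0.83722); SVD([r₁ r₂ r₃]) → R = UVᵀ:
  R  [+0.96138 -0.27437 -0.02166]
  R  [+0.24120 +0.80202 +0.54644]
  R  [-0.13255 -0.53056 +0.83722]
t = (+0.03389, -0.07079, +0.81687) m
tr R = 2.600618; θ = arccos((tr R − 1)/2) = 0.642986 rad = 36.840°
axis k = ((R−Rᵀ)₃₂, (R−Rᵀ)₁₃, (R−Rᵀ)₂₁) / (2 sinθ) = (-0.898112, +0.092471, +0.429935)
rvec = θ·k = (-0.577474, +0.059457, +0.276442)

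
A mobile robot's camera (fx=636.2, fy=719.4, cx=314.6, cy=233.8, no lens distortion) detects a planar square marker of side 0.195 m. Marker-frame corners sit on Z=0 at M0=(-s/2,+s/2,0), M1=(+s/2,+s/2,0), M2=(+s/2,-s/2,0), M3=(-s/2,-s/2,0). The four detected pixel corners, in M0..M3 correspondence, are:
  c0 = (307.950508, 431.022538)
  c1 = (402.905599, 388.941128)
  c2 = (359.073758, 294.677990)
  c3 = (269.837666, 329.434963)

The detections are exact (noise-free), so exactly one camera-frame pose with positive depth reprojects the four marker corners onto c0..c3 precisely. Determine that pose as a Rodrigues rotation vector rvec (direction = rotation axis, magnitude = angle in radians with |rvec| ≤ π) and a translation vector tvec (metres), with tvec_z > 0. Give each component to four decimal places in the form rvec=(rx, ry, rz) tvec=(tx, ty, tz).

rvec=(-0.5935, -0.1806, -0.3698) tvec=(0.0396, 0.2130, 1.2278)

Intrinsics K: fx=636.2, fy=719.4, cx=314.6, cy=233.8
Marker side s = 0.195 m; corners in marker frame (Z=0):
  M0 = (-0.0975, +0.0975, 0)
  M1 = (+0.0975, +0.0975, 0)
  M2 = (+0.0975, -0.0975, 0)
  M3 = (-0.0975, -0.0975, 0)
Detected image corners:
  c0 = (307.950508, 431.022538) px
  c1 = (402.905599, 388.941128) px
  c2 = (359.073758, 294.677990) px
  c3 = (269.837666, 329.434963) px
Planar DLT: solve 8×8 A·h = b for H (H[2,2]=1):
  H  [+545.44272 +70.95393 +335.09874]
  H  [-116.76386 +351.44362 +358.61882]
  H  [+0.22020 -0.41642 +1.00000]
B = K⁻¹H; ‖b₁‖=0.814476, ‖b₂‖=0.814476; λ = 2/(‖b₁‖+‖b₂‖) = 1.227784, sign → tz>0 ⇒ λ=+1.227784
r₁ = λ·B[:,0] = (+0.91894,-0.28714,+0.27035); r₂ = λ·B[:,1] = (+0.38975,+0.76596,-0.51127)
r₃ = r₁×r₂ = (-0.06027,+0.57520,+0.81579); SVD([r₁ r₂ r₃]) → R = UVᵀ:
  R  [+0.91894 +0.38975 -0.06027]
  R  [-0.28714 +0.76596 +0.57520]
  R  [+0.27035 -0.51127 +0.81579]
t = (+0.03956, +0.21303, +1.22778) m
tr R = 2.500694; θ = arccos((tr R − 1)/2) = 0.722210 rad = 41.380°
axis k = ((R−Rᵀ)₃₂, (R−Rᵀ)₁₃, (R−Rᵀ)₂₁) / (2 sinθ) = (-0.821783, -0.250079, -0.511989)
rvec = θ·k = (-0.593500, -0.180610, -0.369764)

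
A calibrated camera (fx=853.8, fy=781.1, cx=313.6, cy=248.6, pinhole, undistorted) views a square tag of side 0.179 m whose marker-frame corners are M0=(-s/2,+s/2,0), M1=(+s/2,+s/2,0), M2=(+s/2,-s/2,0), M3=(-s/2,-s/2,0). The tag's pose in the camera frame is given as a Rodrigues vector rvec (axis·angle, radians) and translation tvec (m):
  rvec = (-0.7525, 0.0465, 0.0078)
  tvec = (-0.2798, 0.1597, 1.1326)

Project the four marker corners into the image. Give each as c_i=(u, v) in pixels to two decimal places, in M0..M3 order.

Intrinsics K: fx=853.8, fy=781.1, cx=313.6, cy=248.6
Marker side s = 0.179 m; corners in marker frame (Z=0):
  M0 = (-0.0895, +0.0895, 0)
  M1 = (+0.0895, +0.0895, 0)
  M2 = (+0.0895, -0.0895, 0)
  M3 = (-0.0895, -0.0895, 0)
rvec = (-0.7525, 0.0465, 0.0078), |rvec| = θ = 0.75398 rad = 43.200°
Rodrigues: sinθ=0.68454, 1−cosθ=0.27103; R = I + sinθ·[k]× + (1−cosθ)·[k]×²:
    [+0.99894 -0.02376 +0.03942]
    [-0.00960 +0.73000 +0.68338]
    [-0.04502 -0.68303 +0.72900]
t = (-0.2798, 0.1597, 1.1326) m
M0: Pc = R·M0+t = (-0.37133, +0.22589, +1.07550); u = 853.8·(-0.37133)/1.07550 + 313.6 = 18.8125, v = 781.1·(+0.22589)/1.07550 + 248.6 = 412.6601
M1: Pc = R·M1+t = (-0.19252, +0.22418, +1.06744); u = 853.8·(-0.19252)/1.06744 + 313.6 = 159.6100, v = 781.1·(+0.22418)/1.06744 + 248.6 = 412.6410
M2: Pc = R·M2+t = (-0.18827, +0.09351, +1.18970); u = 853.8·(-0.18827)/1.18970 + 313.6 = 178.4879, v = 781.1·(+0.09351)/1.18970 + 248.6 = 309.9910
M3: Pc = R·M3+t = (-0.36708, +0.09522, +1.19776); u = 853.8·(-0.36708)/1.19776 + 313.6 = 51.9354, v = 781.1·(+0.09522)/1.19776 + 248.6 = 310.6987

c0=(18.81, 412.66) c1=(159.61, 412.64) c2=(178.49, 309.99) c3=(51.94, 310.70)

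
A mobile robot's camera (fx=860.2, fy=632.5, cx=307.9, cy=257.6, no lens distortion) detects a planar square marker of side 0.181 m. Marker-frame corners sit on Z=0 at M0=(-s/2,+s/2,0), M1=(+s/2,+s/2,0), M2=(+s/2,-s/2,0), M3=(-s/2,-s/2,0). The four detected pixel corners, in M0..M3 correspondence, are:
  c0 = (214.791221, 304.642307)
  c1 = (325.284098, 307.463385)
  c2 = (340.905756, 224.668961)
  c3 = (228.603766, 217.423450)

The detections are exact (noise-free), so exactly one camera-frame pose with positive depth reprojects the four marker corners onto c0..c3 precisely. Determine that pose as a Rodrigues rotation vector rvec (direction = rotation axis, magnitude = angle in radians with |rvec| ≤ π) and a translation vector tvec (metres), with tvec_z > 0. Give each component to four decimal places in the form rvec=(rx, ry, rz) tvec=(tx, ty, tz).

Intrinsics K: fx=860.2, fy=632.5, cx=307.9, cy=257.6
Marker side s = 0.181 m; corners in marker frame (Z=0):
  M0 = (-0.0905, +0.0905, 0)
  M1 = (+0.0905, +0.0905, 0)
  M2 = (+0.0905, -0.0905, 0)
  M3 = (-0.0905, -0.0905, 0)
Detected image corners:
  c0 = (214.791221, 304.642307) px
  c1 = (325.284098, 307.463385) px
  c2 = (340.905756, 224.668961) px
  c3 = (228.603766, 217.423450) px
Planar DLT: solve 8×8 A·h = b for H (H[2,2]=1):
  H  [+693.08434 -46.28393 +278.72350]
  H  [+101.47648 +502.73816 +264.10076]
  H  [+0.28006 +0.12672 +1.00000]
B = K⁻¹H; ‖b₁‖=0.760451, ‖b₂‖=0.760451; λ = 2/(‖b₁‖+‖b₂‖) = 1.315009, sign → tz>0 ⇒ λ=+1.315009
r₁ = λ·B[:,0] = (+0.92771,+0.06099,+0.36827); r₂ = λ·B[:,1] = (-0.13040,+0.97736,+0.16664)
r₃ = r₁×r₂ = (-0.34977,-0.20262,+0.91466); SVD([r₁ r₂ r₃]) → R = UVᵀ:
  R  [+0.92771 -0.13040 -0.34977]
  R  [+0.06099 +0.97736 -0.20262]
  R  [+0.36827 +0.16664 +0.91466]
t = (-0.04460, +0.01352, +1.31501) m
tr R = 2.819731; θ = arccos((tr R − 1)/2) = 0.427836 rad = 24.513°
axis k = ((R−Rᵀ)₃₂, (R−Rᵀ)₁₃, (R−Rᵀ)₂₁) / (2 sinθ) = (+0.445000, -0.865319, +0.230646)
rvec = θ·k = (+0.190387, -0.370215, +0.098679)

rvec=(0.1904, -0.3702, 0.0987) tvec=(-0.0446, 0.0135, 1.3150)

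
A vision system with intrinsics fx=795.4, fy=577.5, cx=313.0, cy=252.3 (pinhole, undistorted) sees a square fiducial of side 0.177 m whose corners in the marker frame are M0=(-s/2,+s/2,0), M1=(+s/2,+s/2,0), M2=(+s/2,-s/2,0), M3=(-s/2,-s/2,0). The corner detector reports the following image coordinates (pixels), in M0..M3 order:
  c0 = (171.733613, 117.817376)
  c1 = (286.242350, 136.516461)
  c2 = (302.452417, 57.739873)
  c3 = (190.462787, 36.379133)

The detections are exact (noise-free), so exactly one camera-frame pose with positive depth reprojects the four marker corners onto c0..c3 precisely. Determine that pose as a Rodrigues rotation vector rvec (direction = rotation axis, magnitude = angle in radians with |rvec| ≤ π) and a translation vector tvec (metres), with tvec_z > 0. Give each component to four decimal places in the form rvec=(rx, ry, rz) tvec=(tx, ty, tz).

Intrinsics K: fx=795.4, fy=577.5, cx=313.0, cy=252.3
Marker side s = 0.177 m; corners in marker frame (Z=0):
  M0 = (-0.0885, +0.0885, 0)
  M1 = (+0.0885, +0.0885, 0)
  M2 = (+0.0885, -0.0885, 0)
  M3 = (-0.0885, -0.0885, 0)
Detected image corners:
  c0 = (171.733613, 117.817376) px
  c1 = (286.242350, 136.516461) px
  c2 = (302.452417, 57.739873) px
  c3 = (190.462787, 36.379133) px
Planar DLT: solve 8×8 A·h = b for H (H[2,2]=1):
  H  [+689.92730 -120.70302 +238.85217]
  H  [+131.60640 +444.33161 +86.97013]
  H  [+0.21100 -0.09312 +1.00000]
B = K⁻¹H; ‖b₁‖=0.823508, ‖b₂‖=0.823508; λ = 2/(‖b₁‖+‖b₂‖) = 1.214317, sign → tz>0 ⇒ λ=+1.214317
r₁ = λ·B[:,0] = (+0.95247,+0.16479,+0.25622); r₂ = λ·B[:,1] = (-0.13978,+0.98371,-0.11308)
r₃ = r₁×r₂ = (-0.27068,+0.07189,+0.95998); SVD([r₁ r₂ r₃]) → R = UVᵀ:
  R  [+0.95247 -0.13978 -0.27068]
  R  [+0.16479 +0.98371 +0.07189]
  R  [+0.25622 -0.11308 +0.95998]
t = (-0.11320, -0.34764, +1.21432) m
tr R = 2.896152; θ = arccos((tr R − 1)/2) = 0.323665 rad = 18.545°
axis k = ((R−Rᵀ)₃₂, (R−Rᵀ)₁₃, (R−Rᵀ)₂₁) / (2 sinθ) = (-0.290798, -0.828357, +0.478812)
rvec = θ·k = (-0.094121, -0.268110, +0.154975)

rvec=(-0.0941, -0.2681, 0.1550) tvec=(-0.1132, -0.3476, 1.2143)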